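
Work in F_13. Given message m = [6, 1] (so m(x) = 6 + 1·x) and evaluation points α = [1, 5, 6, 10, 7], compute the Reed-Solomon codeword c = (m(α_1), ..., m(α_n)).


c = [7, 11, 12, 3, 0]

Message polynomial: m(x) = 6 + 1·x (mod 13).
For each evaluation point α_i, compute m(α_i) mod 13:
  α_1 = 1: Horner steps 1 → 7, so m(1) = 7.
  α_2 = 5: Horner steps 1 → 11, so m(5) = 11.
  α_3 = 6: Horner steps 1 → 12, so m(6) = 12.
  α_4 = 10: Horner steps 1 → 3, so m(10) = 3.
  α_5 = 7: Horner steps 1 → 0, so m(7) = 0.
Codeword c = [7, 11, 12, 3, 0] ∈ F_13^5.


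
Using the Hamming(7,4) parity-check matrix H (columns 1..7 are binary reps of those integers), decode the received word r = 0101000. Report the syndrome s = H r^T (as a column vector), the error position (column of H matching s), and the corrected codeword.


s = (1, 1, 0)^T, error position = 6, corrected codeword c = 0101010

Compute s = H r^T mod 2 one row at a time:
  s_1 = 1 + 0 + 0 + 0 = 1 ≡ 1 (mod 2).
  s_2 = 1 + 0 + 0 + 0 = 1 ≡ 1 (mod 2).
  s_3 = 0 + 0 + 0 + 0 = 0 ≡ 0 (mod 2).
s = (1, 1, 0)^T — this equals column 6 of H (binary 110), so error is at position 6.
Correct: flip bit 6 of r = 0101000 to get c = 0101010.


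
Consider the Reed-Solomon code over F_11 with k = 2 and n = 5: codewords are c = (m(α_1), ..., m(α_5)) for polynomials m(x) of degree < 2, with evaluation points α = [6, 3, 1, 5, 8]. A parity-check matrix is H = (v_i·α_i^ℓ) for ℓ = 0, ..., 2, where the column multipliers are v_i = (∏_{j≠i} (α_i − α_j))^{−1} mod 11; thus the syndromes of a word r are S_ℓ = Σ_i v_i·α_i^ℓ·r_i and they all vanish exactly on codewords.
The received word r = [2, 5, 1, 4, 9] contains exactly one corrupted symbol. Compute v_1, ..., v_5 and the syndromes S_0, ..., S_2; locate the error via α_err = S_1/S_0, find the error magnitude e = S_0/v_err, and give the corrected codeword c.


S = (5, 4, 1), error at position 2, error magnitude e = 8, c = [2, 8, 1, 4, 9].

Step 1: column multipliers v_i = (∏_{j≠i}(α_i − α_j))^{−1} mod 11.
  i = 1 (α = 6): (6−3)(6−1)(6−5)(6−8) = 3·5·1·(−2) = −30 ≡ 3, so v_1 = 3^{−1} = 4 (mod 11).
  i = 2 (α = 3): (3−6)(3−1)(3−5)(3−8) = (−3)·2·(−2)·(−5) = −60 ≡ 6, so v_2 = 6^{−1} = 2 (mod 11).
  i = 3 (α = 1): (1−6)(1−3)(1−5)(1−8) = (−5)·(−2)·(−4)·(−7) = 280 ≡ 5, so v_3 = 5^{−1} = 9 (mod 11).
  i = 4 (α = 5): (5−6)(5−3)(5−1)(5−8) = (−1)·2·4·(−3) = 24 ≡ 2, so v_4 = 2^{−1} = 6 (mod 11).
  i = 5 (α = 8): (8−6)(8−3)(8−1)(8−5) = 2·5·7·3 = 210 ≡ 1, so v_5 = 1^{−1} = 1 (mod 11).
  v = [4, 2, 9, 6, 1].
Step 2: syndromes of r = [2, 5, 1, 4, 9] (all sums mod 11).
  S_0 = Σ v_i r_i = 4·2 + 2·5 + 9·1 + 6·4 + 1·9 = 60 ≡ 5.
  S_1 = Σ v_i α_i r_i = 4·6·2 + 2·3·5 + 9·1·1 + 6·5·4 + 1·8·9 = 279 ≡ 4.
  α_i^2 mod 11 = [3, 9, 1, 3, 9].
  S_2 = Σ v_i α_i^2 r_i = 4·3·2 + 2·9·5 + 9·1·1 + 6·3·4 + 1·9·9 = 276 ≡ 1.
  S = (5, 4, 1) ≠ 0, so r is not a codeword (an error is present).
Step 3: locate the error. For a single error e at position i, S_ℓ = v_i·e·α_i^ℓ, so α_err = S_1/S_0.
  S_0^{−1} = 5^{−1} = 9 (mod 11), so α_err = 4·9 = 36 ≡ 3 = α_2. Error position i = 2.
  Consistency check: S_2/S_1 = 1·3 = 3 ≡ 3 = α_err ✓ (single-error assumption holds).
Step 4: error magnitude e = S_0/v_2 = S_0·∏_{j≠2}(α_2 − α_j) = 5·6 = 30 ≡ 8 (mod 11).
Step 5: correct position 2: c_2 = r_2 − e = 5 − 8 ≡ 8 (mod 11). Hence c = [2, 8, 1, 4, 9].
  Check: interpolating c through the α_i gives m(x) = 3 + 9·x (degree < 2) with m(α_i) = c_i for every i, so c is indeed a codeword.


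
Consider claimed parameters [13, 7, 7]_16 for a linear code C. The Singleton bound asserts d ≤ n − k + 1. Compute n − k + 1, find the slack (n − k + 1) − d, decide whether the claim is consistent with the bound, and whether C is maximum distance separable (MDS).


Singleton RHS = n − k + 1 = 7, slack = 0, bound satisfied, MDS.

Singleton bound: d ≤ n − k + 1.
Here n = 13, k = 7, so n − k + 1 = 7.
Given d = 7, check d ≤ 7: YES.
Slack = (n − k + 1) − d = 0.
The code is MDS (slack = 0).
Description: the claimed parameters are [13, 7, 7]_16; such a code would be MDS (meets Singleton bound).


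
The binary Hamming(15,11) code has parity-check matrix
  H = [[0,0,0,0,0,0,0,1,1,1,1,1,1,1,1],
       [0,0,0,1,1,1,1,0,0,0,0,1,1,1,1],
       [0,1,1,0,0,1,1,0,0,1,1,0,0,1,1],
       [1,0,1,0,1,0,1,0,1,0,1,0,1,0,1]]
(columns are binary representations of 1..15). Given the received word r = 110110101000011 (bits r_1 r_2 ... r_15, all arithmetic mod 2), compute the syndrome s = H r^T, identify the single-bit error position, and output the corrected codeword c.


s = (1, 1, 0, 1)^T, error position = 13, corrected codeword c = 110110101000111

Compute s = H r^T mod 2 one row at a time:
  s_1 = 0 + 1 + 0 + 0 + 0 + 0 + 1 + 1 = 3 ≡ 1 (mod 2).
  s_2 = 1 + 1 + 0 + 1 + 0 + 0 + 1 + 1 = 5 ≡ 1 (mod 2).
  s_3 = 1 + 0 + 0 + 1 + 0 + 0 + 1 + 1 = 4 ≡ 0 (mod 2).
  s_4 = 1 + 0 + 1 + 1 + 1 + 0 + 0 + 1 = 5 ≡ 1 (mod 2).
s = (1, 1, 0, 1)^T — this equals column 13 of H (binary 1101), so error is at position 13.
Correct: flip bit 13 of r = 110110101000011 to get c = 110110101000111.


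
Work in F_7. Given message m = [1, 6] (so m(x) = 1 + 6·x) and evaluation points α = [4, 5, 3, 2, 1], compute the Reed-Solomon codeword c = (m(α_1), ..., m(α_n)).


c = [4, 3, 5, 6, 0]

Message polynomial: m(x) = 1 + 6·x (mod 7).
For each evaluation point α_i, compute m(α_i) mod 7:
  α_1 = 4: Horner steps 6 → 4, so m(4) = 4.
  α_2 = 5: Horner steps 6 → 3, so m(5) = 3.
  α_3 = 3: Horner steps 6 → 5, so m(3) = 5.
  α_4 = 2: Horner steps 6 → 6, so m(2) = 6.
  α_5 = 1: Horner steps 6 → 0, so m(1) = 0.
Codeword c = [4, 3, 5, 6, 0] ∈ F_7^5.


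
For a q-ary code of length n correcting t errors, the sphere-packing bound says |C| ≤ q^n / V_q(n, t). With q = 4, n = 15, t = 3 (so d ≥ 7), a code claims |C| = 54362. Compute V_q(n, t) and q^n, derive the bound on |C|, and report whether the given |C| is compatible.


V_q(n, t) = 13276, q^n = 1073741824, Hamming bound = 80878, |C| = 54362 ≤ bound (satisfied).

Step 1: Compute V_q(n, t) = Σ_{j=0}^3 C(n, j) (q−1)^j.
  j = 0: C(15,0)·(3)^0 = 1·1 = 1.
  j = 1: C(15,1)·(3)^1 = 15·3 = 45.
  j = 2: C(15,2)·(3)^2 = 105·9 = 945.
  j = 3: C(15,3)·(3)^3 = 455·27 = 12285.
  V_q(n, t) = 1 + 45 + 945 + 12285 = 13276.
Step 2: q^n = 4^15 = 1073741824.
Step 3: Hamming bound ⌊q^n / V_q(n,t)⌋ = ⌊1073741824/13276⌋ = 80878.
Step 4: Compare |C| = 54362 to 80878: satisfied.
The claimed |C| lies below the Hamming bound.


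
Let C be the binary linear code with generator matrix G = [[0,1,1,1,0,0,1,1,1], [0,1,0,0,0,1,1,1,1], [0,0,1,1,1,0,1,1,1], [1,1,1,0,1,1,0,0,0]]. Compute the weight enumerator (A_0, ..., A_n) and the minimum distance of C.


Weight distribution: A_0 = 1, A_2 = 2, A_3 = 2, A_4 = 1, A_5 = 4, A_6 = 4, A_7 = 2. Minimum distance d = 2.

Enumerate all 2^4 = 16 messages m ∈ F_2^4.
For each, compute codeword c = mG in F_2^9, then tally its weight.
  m = 0000 → c = 000000000, weight = 0.
  m = 1000 → c = 011100111, weight = 6.
  m = 0100 → c = 010001111, weight = 5.
  m = 1100 → c = 001101000, weight = 3.
  m = 0010 → c = 001110111, weight = 6.
  m = 1010 → c = 010010000, weight = 2.
  m = 0110 → c = 011111000, weight = 5.
  m = 1110 → c = 000011111, weight = 5.
  m = 0001 → c = 111011000, weight = 5.
  m = 1001 → c = 100111111, weight = 7.
  m = 0101 → c = 101010111, weight = 6.
  m = 1101 → c = 110110000, weight = 4.
  m = 0011 → c = 110101111, weight = 7.
  m = 1011 → c = 101001000, weight = 3.
  m = 0111 → c = 100100000, weight = 2.
  m = 1111 → c = 111000111, weight = 6.
Tally weights:
  weight 0: 1 codewords.
  weight 2: 2 codewords.
  weight 3: 2 codewords.
  weight 4: 1 codewords.
  weight 5: 4 codewords.
  weight 6: 4 codewords.
  weight 7: 2 codewords.
Minimum distance d = smallest w > 0 with A_w > 0 = 2.
Sanity: Σ A_w = 16 = 2^4 = 16 ✓.


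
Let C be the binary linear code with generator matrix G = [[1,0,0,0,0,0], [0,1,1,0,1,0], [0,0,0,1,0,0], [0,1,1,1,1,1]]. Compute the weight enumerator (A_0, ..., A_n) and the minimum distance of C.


Weight distribution: A_0 = 1, A_1 = 3, A_2 = 3, A_3 = 2, A_4 = 3, A_5 = 3, A_6 = 1. Minimum distance d = 1.

Enumerate all 2^4 = 16 messages m ∈ F_2^4.
For each, compute codeword c = mG in F_2^6, then tally its weight.
  m = 0000 → c = 000000, weight = 0.
  m = 1000 → c = 100000, weight = 1.
  m = 0100 → c = 011010, weight = 3.
  m = 1100 → c = 111010, weight = 4.
  m = 0010 → c = 000100, weight = 1.
  m = 1010 → c = 100100, weight = 2.
  m = 0110 → c = 011110, weight = 4.
  m = 1110 → c = 111110, weight = 5.
  m = 0001 → c = 011111, weight = 5.
  m = 1001 → c = 111111, weight = 6.
  m = 0101 → c = 000101, weight = 2.
  m = 1101 → c = 100101, weight = 3.
  m = 0011 → c = 011011, weight = 4.
  m = 1011 → c = 111011, weight = 5.
  m = 0111 → c = 000001, weight = 1.
  m = 1111 → c = 100001, weight = 2.
Tally weights:
  weight 0: 1 codewords.
  weight 1: 3 codewords.
  weight 2: 3 codewords.
  weight 3: 2 codewords.
  weight 4: 3 codewords.
  weight 5: 3 codewords.
  weight 6: 1 codewords.
Minimum distance d = smallest w > 0 with A_w > 0 = 1.
Sanity: Σ A_w = 16 = 2^4 = 16 ✓.


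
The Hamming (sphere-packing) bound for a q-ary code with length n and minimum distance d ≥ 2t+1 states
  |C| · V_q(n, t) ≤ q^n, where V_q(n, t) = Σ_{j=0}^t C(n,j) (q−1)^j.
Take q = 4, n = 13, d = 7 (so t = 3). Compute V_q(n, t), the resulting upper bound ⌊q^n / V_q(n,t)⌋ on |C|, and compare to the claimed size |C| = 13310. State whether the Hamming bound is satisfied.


V_q(n, t) = 8464, q^n = 67108864, Hamming bound = 7928, |C| = 13310 > bound (violated).

Step 1: Compute V_q(n, t) = Σ_{j=0}^3 C(n, j) (q−1)^j.
  j = 0: C(13,0)·(3)^0 = 1·1 = 1.
  j = 1: C(13,1)·(3)^1 = 13·3 = 39.
  j = 2: C(13,2)·(3)^2 = 78·9 = 702.
  j = 3: C(13,3)·(3)^3 = 286·27 = 7722.
  V_q(n, t) = 1 + 39 + 702 + 7722 = 8464.
Step 2: q^n = 4^13 = 67108864.
Step 3: Hamming bound ⌊q^n / V_q(n,t)⌋ = ⌊67108864/8464⌋ = 7928.
Step 4: Compare |C| = 13310 to 7928: violated.
The claimed |C| lies above the Hamming bound, so no 4-ary code of length 13 with d ≥ 7 can have 13310 codewords.


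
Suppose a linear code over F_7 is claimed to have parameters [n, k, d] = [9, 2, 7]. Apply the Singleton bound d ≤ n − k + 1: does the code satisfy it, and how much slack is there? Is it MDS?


Singleton RHS = n − k + 1 = 8, slack = 1, bound satisfied, not MDS.

Singleton bound: d ≤ n − k + 1.
Here n = 9, k = 2, so n − k + 1 = 8.
Given d = 7, check d ≤ 8: YES.
Slack = (n − k + 1) − d = 1.
The code is NOT MDS (slack = 1 > 0).
Description: the claimed parameters are [9, 2, 7]_7; such a code would be non-MDS.


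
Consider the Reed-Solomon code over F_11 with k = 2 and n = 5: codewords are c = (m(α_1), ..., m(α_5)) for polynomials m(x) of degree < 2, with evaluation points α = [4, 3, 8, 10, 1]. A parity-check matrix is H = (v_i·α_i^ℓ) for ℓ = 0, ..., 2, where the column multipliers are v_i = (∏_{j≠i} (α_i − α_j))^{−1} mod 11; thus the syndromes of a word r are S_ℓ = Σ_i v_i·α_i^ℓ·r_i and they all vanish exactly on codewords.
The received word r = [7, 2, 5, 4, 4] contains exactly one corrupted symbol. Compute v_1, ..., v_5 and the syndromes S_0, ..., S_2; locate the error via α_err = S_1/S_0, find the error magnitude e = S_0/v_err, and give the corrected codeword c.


S = (3, 3, 3), error at position 5, error magnitude e = 1, c = [7, 2, 5, 4, 3].

Step 1: column multipliers v_i = (∏_{j≠i}(α_i − α_j))^{−1} mod 11.
  i = 1 (α = 4): (4−3)(4−8)(4−10)(4−1) = 1·(−4)·(−6)·3 = 72 ≡ 6, so v_1 = 6^{−1} = 2 (mod 11).
  i = 2 (α = 3): (3−4)(3−8)(3−10)(3−1) = (−1)·(−5)·(−7)·2 = −70 ≡ 7, so v_2 = 7^{−1} = 8 (mod 11).
  i = 3 (α = 8): (8−4)(8−3)(8−10)(8−1) = 4·5·(−2)·7 = −280 ≡ 6, so v_3 = 6^{−1} = 2 (mod 11).
  i = 4 (α = 10): (10−4)(10−3)(10−8)(10−1) = 6·7·2·9 = 756 ≡ 8, so v_4 = 8^{−1} = 7 (mod 11).
  i = 5 (α = 1): (1−4)(1−3)(1−8)(1−10) = (−3)·(−2)·(−7)·(−9) = 378 ≡ 4, so v_5 = 4^{−1} = 3 (mod 11).
  v = [2, 8, 2, 7, 3].
Step 2: syndromes of r = [7, 2, 5, 4, 4] (all sums mod 11).
  S_0 = Σ v_i r_i = 2·7 + 8·2 + 2·5 + 7·4 + 3·4 = 80 ≡ 3.
  S_1 = Σ v_i α_i r_i = 2·4·7 + 8·3·2 + 2·8·5 + 7·10·4 + 3·1·4 = 476 ≡ 3.
  α_i^2 mod 11 = [5, 9, 9, 1, 1].
  S_2 = Σ v_i α_i^2 r_i = 2·5·7 + 8·9·2 + 2·9·5 + 7·1·4 + 3·1·4 = 344 ≡ 3.
  S = (3, 3, 3) ≠ 0, so r is not a codeword (an error is present).
Step 3: locate the error. For a single error e at position i, S_ℓ = v_i·e·α_i^ℓ, so α_err = S_1/S_0.
  S_0^{−1} = 3^{−1} = 4 (mod 11), so α_err = 3·4 = 12 ≡ 1 = α_5. Error position i = 5.
  Consistency check: S_2/S_1 = 3·4 = 12 ≡ 1 = α_err ✓ (single-error assumption holds).
Step 4: error magnitude e = S_0/v_5 = S_0·∏_{j≠5}(α_5 − α_j) = 3·4 = 12 ≡ 1 (mod 11).
Step 5: correct position 5: c_5 = r_5 − e = 4 − 1 ≡ 3 (mod 11). Hence c = [7, 2, 5, 4, 3].
  Check: interpolating c through the α_i gives m(x) = 9 + 5·x (degree < 2) with m(α_i) = c_i for every i, so c is indeed a codeword.


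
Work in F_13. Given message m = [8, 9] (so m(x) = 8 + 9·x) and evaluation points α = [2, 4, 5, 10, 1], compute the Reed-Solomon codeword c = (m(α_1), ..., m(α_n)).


c = [0, 5, 1, 7, 4]

Message polynomial: m(x) = 8 + 9·x (mod 13).
For each evaluation point α_i, compute m(α_i) mod 13:
  α_1 = 2: Horner steps 9 → 0, so m(2) = 0.
  α_2 = 4: Horner steps 9 → 5, so m(4) = 5.
  α_3 = 5: Horner steps 9 → 1, so m(5) = 1.
  α_4 = 10: Horner steps 9 → 7, so m(10) = 7.
  α_5 = 1: Horner steps 9 → 4, so m(1) = 4.
Codeword c = [0, 5, 1, 7, 4] ∈ F_13^5.


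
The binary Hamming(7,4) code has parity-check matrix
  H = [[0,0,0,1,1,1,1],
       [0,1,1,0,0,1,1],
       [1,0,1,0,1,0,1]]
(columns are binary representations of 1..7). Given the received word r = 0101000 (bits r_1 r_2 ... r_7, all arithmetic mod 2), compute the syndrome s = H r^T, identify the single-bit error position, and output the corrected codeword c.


s = (1, 1, 0)^T, error position = 6, corrected codeword c = 0101010

Compute s = H r^T mod 2 one row at a time:
  s_1 = 1 + 0 + 0 + 0 = 1 ≡ 1 (mod 2).
  s_2 = 1 + 0 + 0 + 0 = 1 ≡ 1 (mod 2).
  s_3 = 0 + 0 + 0 + 0 = 0 ≡ 0 (mod 2).
s = (1, 1, 0)^T — this equals column 6 of H (binary 110), so error is at position 6.
Correct: flip bit 6 of r = 0101000 to get c = 0101010.


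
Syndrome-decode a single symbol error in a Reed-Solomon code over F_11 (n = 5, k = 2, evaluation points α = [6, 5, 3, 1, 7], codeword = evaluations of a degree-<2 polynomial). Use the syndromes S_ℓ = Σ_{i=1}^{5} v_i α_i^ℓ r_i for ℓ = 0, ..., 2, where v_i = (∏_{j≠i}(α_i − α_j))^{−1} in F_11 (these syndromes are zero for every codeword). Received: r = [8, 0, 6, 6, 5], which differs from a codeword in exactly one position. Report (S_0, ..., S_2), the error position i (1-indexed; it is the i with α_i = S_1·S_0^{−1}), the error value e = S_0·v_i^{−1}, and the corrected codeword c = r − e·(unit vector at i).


S = (3, 3, 3), error at position 4, error magnitude e = 5, c = [8, 0, 6, 1, 5].

Step 1: column multipliers v_i = (∏_{j≠i}(α_i − α_j))^{−1} mod 11.
  i = 1 (α = 6): (6−5)(6−3)(6−1)(6−7) = 1·3·5·(−1) = −15 ≡ 7, so v_1 = 7^{−1} = 8 (mod 11).
  i = 2 (α = 5): (5−6)(5−3)(5−1)(5−7) = (−1)·2·4·(−2) = 16 ≡ 5, so v_2 = 5^{−1} = 9 (mod 11).
  i = 3 (α = 3): (3−6)(3−5)(3−1)(3−7) = (−3)·(−2)·2·(−4) = −48 ≡ 7, so v_3 = 7^{−1} = 8 (mod 11).
  i = 4 (α = 1): (1−6)(1−5)(1−3)(1−7) = (−5)·(−4)·(−2)·(−6) = 240 ≡ 9, so v_4 = 9^{−1} = 5 (mod 11).
  i = 5 (α = 7): (7−6)(7−5)(7−3)(7−1) = 1·2·4·6 = 48 ≡ 4, so v_5 = 4^{−1} = 3 (mod 11).
  v = [8, 9, 8, 5, 3].
Step 2: syndromes of r = [8, 0, 6, 6, 5] (all sums mod 11).
  S_0 = Σ v_i r_i = 8·8 + 9·0 + 8·6 + 5·6 + 3·5 = 157 ≡ 3.
  S_1 = Σ v_i α_i r_i = 8·6·8 + 9·5·0 + 8·3·6 + 5·1·6 + 3·7·5 = 663 ≡ 3.
  α_i^2 mod 11 = [3, 3, 9, 1, 5].
  S_2 = Σ v_i α_i^2 r_i = 8·3·8 + 9·3·0 + 8·9·6 + 5·1·6 + 3·5·5 = 729 ≡ 3.
  S = (3, 3, 3) ≠ 0, so r is not a codeword (an error is present).
Step 3: locate the error. For a single error e at position i, S_ℓ = v_i·e·α_i^ℓ, so α_err = S_1/S_0.
  S_0^{−1} = 3^{−1} = 4 (mod 11), so α_err = 3·4 = 12 ≡ 1 = α_4. Error position i = 4.
  Consistency check: S_2/S_1 = 3·4 = 12 ≡ 1 = α_err ✓ (single-error assumption holds).
Step 4: error magnitude e = S_0/v_4 = S_0·∏_{j≠4}(α_4 − α_j) = 3·9 = 27 ≡ 5 (mod 11).
Step 5: correct position 4: c_4 = r_4 − e = 6 − 5 ≡ 1 (mod 11). Hence c = [8, 0, 6, 1, 5].
  Check: interpolating c through the α_i gives m(x) = 4 + 8·x (degree < 2) with m(α_i) = c_i for every i, so c is indeed a codeword.


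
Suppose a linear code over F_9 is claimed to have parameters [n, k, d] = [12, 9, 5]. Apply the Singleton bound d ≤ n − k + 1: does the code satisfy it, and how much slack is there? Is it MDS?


Singleton RHS = n − k + 1 = 4, slack = -1, bound violated (no such code; not MDS).

Singleton bound: d ≤ n − k + 1.
Here n = 12, k = 9, so n − k + 1 = 4.
Given d = 5, check d ≤ 4: NO.
Slack = (n − k + 1) − d = -1.
The slack is negative: d = 5 exceeds n − k + 1 = 4 by 1, so the Singleton bound is violated and no linear [12, 9, 5]_9 code can exist. In particular it is not MDS (MDS requires d = n − k + 1 exactly).
Description: the claimed parameters are [12, 9, 5]_9; such a code would be impossible (violates the Singleton bound).


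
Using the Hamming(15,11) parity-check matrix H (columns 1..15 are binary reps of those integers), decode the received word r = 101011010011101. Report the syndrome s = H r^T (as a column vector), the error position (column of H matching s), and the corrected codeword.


s = (1, 1, 0, 0)^T, error position = 12, corrected codeword c = 101011010010101

Compute s = H r^T mod 2 one row at a time:
  s_1 = 1 + 0 + 0 + 1 + 1 + 1 + 0 + 1 = 5 ≡ 1 (mod 2).
  s_2 = 0 + 1 + 1 + 0 + 1 + 1 + 0 + 1 = 5 ≡ 1 (mod 2).
  s_3 = 0 + 1 + 1 + 0 + 0 + 1 + 0 + 1 = 4 ≡ 0 (mod 2).
  s_4 = 1 + 1 + 1 + 0 + 0 + 1 + 1 + 1 = 6 ≡ 0 (mod 2).
s = (1, 1, 0, 0)^T — this equals column 12 of H (binary 1100), so error is at position 12.
Correct: flip bit 12 of r = 101011010011101 to get c = 101011010010101.


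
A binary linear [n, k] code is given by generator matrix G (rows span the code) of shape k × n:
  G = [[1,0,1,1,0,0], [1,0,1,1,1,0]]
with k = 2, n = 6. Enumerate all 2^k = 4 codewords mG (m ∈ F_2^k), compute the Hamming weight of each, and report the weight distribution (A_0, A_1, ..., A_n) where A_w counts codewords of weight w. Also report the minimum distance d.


Weight distribution: A_0 = 1, A_1 = 1, A_3 = 1, A_4 = 1. Minimum distance d = 1.

Enumerate all 2^2 = 4 messages m ∈ F_2^2.
For each, compute codeword c = mG in F_2^6, then tally its weight.
  m = 00 → c = 000000, weight = 0.
  m = 10 → c = 101100, weight = 3.
  m = 01 → c = 101110, weight = 4.
  m = 11 → c = 000010, weight = 1.
Tally weights:
  weight 0: 1 codewords.
  weight 1: 1 codewords.
  weight 3: 1 codewords.
  weight 4: 1 codewords.
Minimum distance d = smallest w > 0 with A_w > 0 = 1.
Sanity: Σ A_w = 4 = 2^2 = 4 ✓.


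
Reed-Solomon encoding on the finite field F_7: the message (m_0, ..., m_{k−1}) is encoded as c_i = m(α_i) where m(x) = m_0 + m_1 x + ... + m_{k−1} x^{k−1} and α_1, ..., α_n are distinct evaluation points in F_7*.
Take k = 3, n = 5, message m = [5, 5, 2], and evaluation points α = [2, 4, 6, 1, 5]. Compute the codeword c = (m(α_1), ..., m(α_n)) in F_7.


c = [2, 1, 2, 5, 3]

Message polynomial: m(x) = 5 + 5·x + 2·x^2 (mod 7).
For each evaluation point α_i, compute m(α_i) mod 7:
  α_1 = 2: Horner steps 2 → 2 → 2, so m(2) = 2.
  α_2 = 4: Horner steps 2 → 6 → 1, so m(4) = 1.
  α_3 = 6: Horner steps 2 → 3 → 2, so m(6) = 2.
  α_4 = 1: Horner steps 2 → 0 → 5, so m(1) = 5.
  α_5 = 5: Horner steps 2 → 1 → 3, so m(5) = 3.
Codeword c = [2, 1, 2, 5, 3] ∈ F_7^5.


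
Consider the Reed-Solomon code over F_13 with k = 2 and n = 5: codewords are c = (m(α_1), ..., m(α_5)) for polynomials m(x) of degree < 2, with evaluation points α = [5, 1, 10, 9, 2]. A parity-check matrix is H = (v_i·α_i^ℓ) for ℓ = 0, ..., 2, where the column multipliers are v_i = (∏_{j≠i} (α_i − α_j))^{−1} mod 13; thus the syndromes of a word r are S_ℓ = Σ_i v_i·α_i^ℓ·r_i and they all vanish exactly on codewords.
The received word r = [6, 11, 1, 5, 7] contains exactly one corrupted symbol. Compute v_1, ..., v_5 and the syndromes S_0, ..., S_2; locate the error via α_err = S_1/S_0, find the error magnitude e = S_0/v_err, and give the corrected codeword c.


S = (4, 7, 9), error at position 1, error magnitude e = 11, c = [8, 11, 1, 5, 7].

Step 1: column multipliers v_i = (∏_{j≠i}(α_i − α_j))^{−1} mod 13.
  i = 1 (α = 5): (5−1)(5−10)(5−9)(5−2) = 4·(−5)·(−4)·3 = 240 ≡ 6, so v_1 = 6^{−1} = 11 (mod 13).
  i = 2 (α = 1): (1−5)(1−10)(1−9)(1−2) = (−4)·(−9)·(−8)·(−1) = 288 ≡ 2, so v_2 = 2^{−1} = 7 (mod 13).
  i = 3 (α = 10): (10−5)(10−1)(10−9)(10−2) = 5·9·1·8 = 360 ≡ 9, so v_3 = 9^{−1} = 3 (mod 13).
  i = 4 (α = 9): (9−5)(9−1)(9−10)(9−2) = 4·8·(−1)·7 = −224 ≡ 10, so v_4 = 10^{−1} = 4 (mod 13).
  i = 5 (α = 2): (2−5)(2−1)(2−10)(2−9) = (−3)·1·(−8)·(−7) = −168 ≡ 1, so v_5 = 1^{−1} = 1 (mod 13).
  v = [11, 7, 3, 4, 1].
Step 2: syndromes of r = [6, 11, 1, 5, 7] (all sums mod 13).
  S_0 = Σ v_i r_i = 11·6 + 7·11 + 3·1 + 4·5 + 1·7 = 173 ≡ 4.
  S_1 = Σ v_i α_i r_i = 11·5·6 + 7·1·11 + 3·10·1 + 4·9·5 + 1·2·7 = 631 ≡ 7.
  α_i^2 mod 13 = [12, 1, 9, 3, 4].
  S_2 = Σ v_i α_i^2 r_i = 11·12·6 + 7·1·11 + 3·9·1 + 4·3·5 + 1·4·7 = 984 ≡ 9.
  S = (4, 7, 9) ≠ 0, so r is not a codeword (an error is present).
Step 3: locate the error. For a single error e at position i, S_ℓ = v_i·e·α_i^ℓ, so α_err = S_1/S_0.
  S_0^{−1} = 4^{−1} = 10 (mod 13), so α_err = 7·10 = 70 ≡ 5 = α_1. Error position i = 1.
  Consistency check: S_2/S_1 = 9·2 = 18 ≡ 5 = α_err ✓ (single-error assumption holds).
Step 4: error magnitude e = S_0/v_1 = S_0·∏_{j≠1}(α_1 − α_j) = 4·6 = 24 ≡ 11 (mod 13).
Step 5: correct position 1: c_1 = r_1 − e = 6 − 11 ≡ 8 (mod 13). Hence c = [8, 11, 1, 5, 7].
  Check: interpolating c through the α_i gives m(x) = 2 + 9·x (degree < 2) with m(α_i) = c_i for every i, so c is indeed a codeword.


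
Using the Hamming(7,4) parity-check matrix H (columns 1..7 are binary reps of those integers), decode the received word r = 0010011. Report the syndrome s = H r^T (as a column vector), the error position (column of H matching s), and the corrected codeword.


s = (0, 1, 0)^T, error position = 2, corrected codeword c = 0110011

Compute s = H r^T mod 2 one row at a time:
  s_1 = 0 + 0 + 1 + 1 = 2 ≡ 0 (mod 2).
  s_2 = 0 + 1 + 1 + 1 = 3 ≡ 1 (mod 2).
  s_3 = 0 + 1 + 0 + 1 = 2 ≡ 0 (mod 2).
s = (0, 1, 0)^T — this equals column 2 of H (binary 010), so error is at position 2.
Correct: flip bit 2 of r = 0010011 to get c = 0110011.


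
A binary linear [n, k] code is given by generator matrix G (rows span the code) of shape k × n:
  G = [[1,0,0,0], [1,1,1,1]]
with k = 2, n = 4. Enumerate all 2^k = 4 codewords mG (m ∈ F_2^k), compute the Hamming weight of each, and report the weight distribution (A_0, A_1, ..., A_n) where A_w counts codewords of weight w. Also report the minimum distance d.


Weight distribution: A_0 = 1, A_1 = 1, A_3 = 1, A_4 = 1. Minimum distance d = 1.

Enumerate all 2^2 = 4 messages m ∈ F_2^2.
For each, compute codeword c = mG in F_2^4, then tally its weight.
  m = 00 → c = 0000, weight = 0.
  m = 10 → c = 1000, weight = 1.
  m = 01 → c = 1111, weight = 4.
  m = 11 → c = 0111, weight = 3.
Tally weights:
  weight 0: 1 codewords.
  weight 1: 1 codewords.
  weight 3: 1 codewords.
  weight 4: 1 codewords.
Minimum distance d = smallest w > 0 with A_w > 0 = 1.
Sanity: Σ A_w = 4 = 2^2 = 4 ✓.


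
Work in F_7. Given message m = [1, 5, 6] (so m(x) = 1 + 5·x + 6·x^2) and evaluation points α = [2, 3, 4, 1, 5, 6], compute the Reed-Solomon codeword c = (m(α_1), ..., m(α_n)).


c = [0, 0, 5, 5, 1, 2]

Message polynomial: m(x) = 1 + 5·x + 6·x^2 (mod 7).
For each evaluation point α_i, compute m(α_i) mod 7:
  α_1 = 2: Horner steps 6 → 3 → 0, so m(2) = 0.
  α_2 = 3: Horner steps 6 → 2 → 0, so m(3) = 0.
  α_3 = 4: Horner steps 6 → 1 → 5, so m(4) = 5.
  α_4 = 1: Horner steps 6 → 4 → 5, so m(1) = 5.
  α_5 = 5: Horner steps 6 → 0 → 1, so m(5) = 1.
  α_6 = 6: Horner steps 6 → 6 → 2, so m(6) = 2.
Codeword c = [0, 0, 5, 5, 1, 2] ∈ F_7^6.


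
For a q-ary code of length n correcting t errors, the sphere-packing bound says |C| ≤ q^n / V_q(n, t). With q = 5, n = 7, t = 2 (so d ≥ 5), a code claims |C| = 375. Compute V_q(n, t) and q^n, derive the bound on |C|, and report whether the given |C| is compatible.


V_q(n, t) = 365, q^n = 78125, Hamming bound = 214, |C| = 375 > bound (violated).

Step 1: Compute V_q(n, t) = Σ_{j=0}^2 C(n, j) (q−1)^j.
  j = 0: C(7,0)·(4)^0 = 1·1 = 1.
  j = 1: C(7,1)·(4)^1 = 7·4 = 28.
  j = 2: C(7,2)·(4)^2 = 21·16 = 336.
  V_q(n, t) = 1 + 28 + 336 = 365.
Step 2: q^n = 5^7 = 78125.
Step 3: Hamming bound ⌊q^n / V_q(n,t)⌋ = ⌊78125/365⌋ = 214.
Step 4: Compare |C| = 375 to 214: violated.
The claimed |C| lies above the Hamming bound, so no 5-ary code of length 7 with d ≥ 5 can have 375 codewords.


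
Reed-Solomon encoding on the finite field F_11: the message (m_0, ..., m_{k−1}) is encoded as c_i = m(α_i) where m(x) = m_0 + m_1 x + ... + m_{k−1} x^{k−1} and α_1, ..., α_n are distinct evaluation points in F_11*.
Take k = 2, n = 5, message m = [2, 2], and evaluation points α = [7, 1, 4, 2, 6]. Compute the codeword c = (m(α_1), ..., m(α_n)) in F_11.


c = [5, 4, 10, 6, 3]

Message polynomial: m(x) = 2 + 2·x (mod 11).
For each evaluation point α_i, compute m(α_i) mod 11:
  α_1 = 7: Horner steps 2 → 5, so m(7) = 5.
  α_2 = 1: Horner steps 2 → 4, so m(1) = 4.
  α_3 = 4: Horner steps 2 → 10, so m(4) = 10.
  α_4 = 2: Horner steps 2 → 6, so m(2) = 6.
  α_5 = 6: Horner steps 2 → 3, so m(6) = 3.
Codeword c = [5, 4, 10, 6, 3] ∈ F_11^5.


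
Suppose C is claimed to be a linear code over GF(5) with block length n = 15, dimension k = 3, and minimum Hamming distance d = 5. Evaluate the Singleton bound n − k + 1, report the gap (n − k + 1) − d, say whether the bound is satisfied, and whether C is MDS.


Singleton RHS = n − k + 1 = 13, slack = 8, bound satisfied, not MDS.

Singleton bound: d ≤ n − k + 1.
Here n = 15, k = 3, so n − k + 1 = 13.
Given d = 5, check d ≤ 13: YES.
Slack = (n − k + 1) − d = 8.
The code is NOT MDS (slack = 8 > 0).
Description: the claimed parameters are [15, 3, 5]_5; such a code would be non-MDS.


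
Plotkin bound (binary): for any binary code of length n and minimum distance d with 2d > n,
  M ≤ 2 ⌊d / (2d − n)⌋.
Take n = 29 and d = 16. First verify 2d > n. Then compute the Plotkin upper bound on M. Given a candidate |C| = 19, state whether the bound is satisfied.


Plotkin bound M ≤ 10; given |C| = 19 > bound (violated).

Check applicability: 2d = 32, n = 29.
2d − n = 3 > 0, so Plotkin applies.
Compute d/(2d−n) = 16/3 ≈ 5.3333.
⌊d/(2d−n)⌋ = 5.
Plotkin bound: M ≤ 2·5 = 10.
Given |C| = 19, check: VIOLATED.
This |C| is above the Plotkin bound, so no binary code with n = 29, d = 16 and 19 codewords exists.


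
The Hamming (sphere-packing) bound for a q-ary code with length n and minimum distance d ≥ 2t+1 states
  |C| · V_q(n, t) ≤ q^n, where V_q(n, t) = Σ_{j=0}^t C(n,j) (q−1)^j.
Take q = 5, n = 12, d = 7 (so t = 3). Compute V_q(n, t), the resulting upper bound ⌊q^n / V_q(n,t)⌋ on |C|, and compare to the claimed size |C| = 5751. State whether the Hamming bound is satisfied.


V_q(n, t) = 15185, q^n = 244140625, Hamming bound = 16077, |C| = 5751 ≤ bound (satisfied).

Step 1: Compute V_q(n, t) = Σ_{j=0}^3 C(n, j) (q−1)^j.
  j = 0: C(12,0)·(4)^0 = 1·1 = 1.
  j = 1: C(12,1)·(4)^1 = 12·4 = 48.
  j = 2: C(12,2)·(4)^2 = 66·16 = 1056.
  j = 3: C(12,3)·(4)^3 = 220·64 = 14080.
  V_q(n, t) = 1 + 48 + 1056 + 14080 = 15185.
Step 2: q^n = 5^12 = 244140625.
Step 3: Hamming bound ⌊q^n / V_q(n,t)⌋ = ⌊244140625/15185⌋ = 16077.
Step 4: Compare |C| = 5751 to 16077: satisfied.
The claimed |C| lies below the Hamming bound.


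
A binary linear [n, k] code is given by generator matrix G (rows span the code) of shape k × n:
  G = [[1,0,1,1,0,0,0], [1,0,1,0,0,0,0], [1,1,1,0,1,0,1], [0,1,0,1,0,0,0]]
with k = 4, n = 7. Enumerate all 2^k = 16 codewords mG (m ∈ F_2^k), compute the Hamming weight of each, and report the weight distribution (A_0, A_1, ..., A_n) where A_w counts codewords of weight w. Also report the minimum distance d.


Weight distribution: A_0 = 1, A_1 = 2, A_2 = 3, A_3 = 4, A_4 = 3, A_5 = 2, A_6 = 1. Minimum distance d = 1.

Enumerate all 2^4 = 16 messages m ∈ F_2^4.
For each, compute codeword c = mG in F_2^7, then tally its weight.
  m = 0000 → c = 0000000, weight = 0.
  m = 1000 → c = 1011000, weight = 3.
  m = 0100 → c = 1010000, weight = 2.
  m = 1100 → c = 0001000, weight = 1.
  m = 0010 → c = 1110101, weight = 5.
  m = 1010 → c = 0101101, weight = 4.
  m = 0110 → c = 0100101, weight = 3.
  m = 1110 → c = 1111101, weight = 6.
  m = 0001 → c = 0101000, weight = 2.
  m = 1001 → c = 1110000, weight = 3.
  m = 0101 → c = 1111000, weight = 4.
  m = 1101 → c = 0100000, weight = 1.
  m = 0011 → c = 1011101, weight = 5.
  m = 1011 → c = 0000101, weight = 2.
  m = 0111 → c = 0001101, weight = 3.
  m = 1111 → c = 1010101, weight = 4.
Tally weights:
  weight 0: 1 codewords.
  weight 1: 2 codewords.
  weight 2: 3 codewords.
  weight 3: 4 codewords.
  weight 4: 3 codewords.
  weight 5: 2 codewords.
  weight 6: 1 codewords.
Minimum distance d = smallest w > 0 with A_w > 0 = 1.
Sanity: Σ A_w = 16 = 2^4 = 16 ✓.


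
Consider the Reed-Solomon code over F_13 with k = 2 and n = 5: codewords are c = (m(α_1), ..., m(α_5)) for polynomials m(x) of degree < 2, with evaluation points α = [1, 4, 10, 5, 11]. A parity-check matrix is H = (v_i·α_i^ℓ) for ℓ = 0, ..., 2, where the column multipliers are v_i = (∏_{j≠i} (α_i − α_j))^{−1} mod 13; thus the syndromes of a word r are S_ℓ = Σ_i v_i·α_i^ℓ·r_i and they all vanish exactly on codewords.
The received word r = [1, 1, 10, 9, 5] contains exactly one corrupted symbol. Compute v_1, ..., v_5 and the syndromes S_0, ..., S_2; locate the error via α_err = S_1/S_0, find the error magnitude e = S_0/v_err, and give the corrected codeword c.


S = (11, 11, 11), error at position 1, error magnitude e = 11, c = [3, 1, 10, 9, 5].

Step 1: column multipliers v_i = (∏_{j≠i}(α_i − α_j))^{−1} mod 13.
  i = 1 (α = 1): (1−4)(1−10)(1−5)(1−11) = (−3)·(−9)·(−4)·(−10) = 1080 ≡ 1, so v_1 = 1^{−1} = 1 (mod 13).
  i = 2 (α = 4): (4−1)(4−10)(4−5)(4−11) = 3·(−6)·(−1)·(−7) = −126 ≡ 4, so v_2 = 4^{−1} = 10 (mod 13).
  i = 3 (α = 10): (10−1)(10−4)(10−5)(10−11) = 9·6·5·(−1) = −270 ≡ 3, so v_3 = 3^{−1} = 9 (mod 13).
  i = 4 (α = 5): (5−1)(5−4)(5−10)(5−11) = 4·1·(−5)·(−6) = 120 ≡ 3, so v_4 = 3^{−1} = 9 (mod 13).
  i = 5 (α = 11): (11−1)(11−4)(11−10)(11−5) = 10·7·1·6 = 420 ≡ 4, so v_5 = 4^{−1} = 10 (mod 13).
  v = [1, 10, 9, 9, 10].
Step 2: syndromes of r = [1, 1, 10, 9, 5] (all sums mod 13).
  S_0 = Σ v_i r_i = 1·1 + 10·1 + 9·10 + 9·9 + 10·5 = 232 ≡ 11.
  S_1 = Σ v_i α_i r_i = 1·1·1 + 10·4·1 + 9·10·10 + 9·5·9 + 10·11·5 = 1896 ≡ 11.
  α_i^2 mod 13 = [1, 3, 9, 12, 4].
  S_2 = Σ v_i α_i^2 r_i = 1·1·1 + 10·3·1 + 9·9·10 + 9·12·9 + 10·4·5 = 2013 ≡ 11.
  S = (11, 11, 11) ≠ 0, so r is not a codeword (an error is present).
Step 3: locate the error. For a single error e at position i, S_ℓ = v_i·e·α_i^ℓ, so α_err = S_1/S_0.
  S_0^{−1} = 11^{−1} = 6 (mod 13), so α_err = 11·6 = 66 ≡ 1 = α_1. Error position i = 1.
  Consistency check: S_2/S_1 = 11·6 = 66 ≡ 1 = α_err ✓ (single-error assumption holds).
Step 4: error magnitude e = S_0/v_1 = S_0·∏_{j≠1}(α_1 − α_j) = 11·1 = 11 ≡ 11 (mod 13).
Step 5: correct position 1: c_1 = r_1 − e = 1 − 11 ≡ 3 (mod 13). Hence c = [3, 1, 10, 9, 5].
  Check: interpolating c through the α_i gives m(x) = 8 + 8·x (degree < 2) with m(α_i) = c_i for every i, so c is indeed a codeword.


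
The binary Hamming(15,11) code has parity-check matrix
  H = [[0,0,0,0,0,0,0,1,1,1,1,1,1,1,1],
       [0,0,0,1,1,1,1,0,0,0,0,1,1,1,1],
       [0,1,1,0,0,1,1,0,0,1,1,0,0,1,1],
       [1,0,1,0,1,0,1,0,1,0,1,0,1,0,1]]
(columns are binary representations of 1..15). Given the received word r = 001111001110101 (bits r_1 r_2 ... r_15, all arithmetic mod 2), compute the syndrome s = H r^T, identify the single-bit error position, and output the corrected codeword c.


s = (1, 1, 1, 0)^T, error position = 14, corrected codeword c = 001111001110111

Compute s = H r^T mod 2 one row at a time:
  s_1 = 0 + 1 + 1 + 1 + 0 + 1 + 0 + 1 = 5 ≡ 1 (mod 2).
  s_2 = 1 + 1 + 1 + 0 + 0 + 1 + 0 + 1 = 5 ≡ 1 (mod 2).
  s_3 = 0 + 1 + 1 + 0 + 1 + 1 + 0 + 1 = 5 ≡ 1 (mod 2).
  s_4 = 0 + 1 + 1 + 0 + 1 + 1 + 1 + 1 = 6 ≡ 0 (mod 2).
s = (1, 1, 1, 0)^T — this equals column 14 of H (binary 1110), so error is at position 14.
Correct: flip bit 14 of r = 001111001110101 to get c = 001111001110111.


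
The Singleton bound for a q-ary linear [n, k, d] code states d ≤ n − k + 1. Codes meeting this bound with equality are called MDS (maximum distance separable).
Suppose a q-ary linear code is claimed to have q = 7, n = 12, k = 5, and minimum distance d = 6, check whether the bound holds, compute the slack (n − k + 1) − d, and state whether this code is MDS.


Singleton RHS = n − k + 1 = 8, slack = 2, bound satisfied, not MDS.

Singleton bound: d ≤ n − k + 1.
Here n = 12, k = 5, so n − k + 1 = 8.
Given d = 6, check d ≤ 8: YES.
Slack = (n − k + 1) − d = 2.
The code is NOT MDS (slack = 2 > 0).
Description: the claimed parameters are [12, 5, 6]_7; such a code would be non-MDS.


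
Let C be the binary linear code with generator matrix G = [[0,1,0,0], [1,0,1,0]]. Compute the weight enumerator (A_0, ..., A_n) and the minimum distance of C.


Weight distribution: A_0 = 1, A_1 = 1, A_2 = 1, A_3 = 1. Minimum distance d = 1.

Enumerate all 2^2 = 4 messages m ∈ F_2^2.
For each, compute codeword c = mG in F_2^4, then tally its weight.
  m = 00 → c = 0000, weight = 0.
  m = 10 → c = 0100, weight = 1.
  m = 01 → c = 1010, weight = 2.
  m = 11 → c = 1110, weight = 3.
Tally weights:
  weight 0: 1 codewords.
  weight 1: 1 codewords.
  weight 2: 1 codewords.
  weight 3: 1 codewords.
Minimum distance d = smallest w > 0 with A_w > 0 = 1.
Sanity: Σ A_w = 4 = 2^2 = 4 ✓.


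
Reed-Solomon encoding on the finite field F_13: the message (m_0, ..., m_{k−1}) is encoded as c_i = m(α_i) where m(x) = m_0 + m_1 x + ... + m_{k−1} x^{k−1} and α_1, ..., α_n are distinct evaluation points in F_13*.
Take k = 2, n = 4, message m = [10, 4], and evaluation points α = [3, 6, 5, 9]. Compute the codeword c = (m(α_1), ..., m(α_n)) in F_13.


c = [9, 8, 4, 7]

Message polynomial: m(x) = 10 + 4·x (mod 13).
For each evaluation point α_i, compute m(α_i) mod 13:
  α_1 = 3: Horner steps 4 → 9, so m(3) = 9.
  α_2 = 6: Horner steps 4 → 8, so m(6) = 8.
  α_3 = 5: Horner steps 4 → 4, so m(5) = 4.
  α_4 = 9: Horner steps 4 → 7, so m(9) = 7.
Codeword c = [9, 8, 4, 7] ∈ F_13^4.


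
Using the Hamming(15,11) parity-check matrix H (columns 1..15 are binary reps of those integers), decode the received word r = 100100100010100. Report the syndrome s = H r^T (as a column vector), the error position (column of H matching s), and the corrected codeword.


s = (0, 1, 0, 0)^T, error position = 4, corrected codeword c = 100000100010100

Compute s = H r^T mod 2 one row at a time:
  s_1 = 0 + 0 + 0 + 1 + 0 + 1 + 0 + 0 = 2 ≡ 0 (mod 2).
  s_2 = 1 + 0 + 0 + 1 + 0 + 1 + 0 + 0 = 3 ≡ 1 (mod 2).
  s_3 = 0 + 0 + 0 + 1 + 0 + 1 + 0 + 0 = 2 ≡ 0 (mod 2).
  s_4 = 1 + 0 + 0 + 1 + 0 + 1 + 1 + 0 = 4 ≡ 0 (mod 2).
s = (0, 1, 0, 0)^T — this equals column 4 of H (binary 0100), so error is at position 4.
Correct: flip bit 4 of r = 100100100010100 to get c = 100000100010100.


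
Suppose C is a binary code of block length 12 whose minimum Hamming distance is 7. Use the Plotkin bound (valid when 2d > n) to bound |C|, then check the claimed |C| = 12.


Plotkin bound M ≤ 6; given |C| = 12 > bound (violated).

Check applicability: 2d = 14, n = 12.
2d − n = 2 > 0, so Plotkin applies.
Compute d/(2d−n) = 7/2 ≈ 3.5000.
⌊d/(2d−n)⌋ = 3.
Plotkin bound: M ≤ 2·3 = 6.
Given |C| = 12, check: VIOLATED.
This |C| is above the Plotkin bound, so no binary code with n = 12, d = 7 and 12 codewords exists.


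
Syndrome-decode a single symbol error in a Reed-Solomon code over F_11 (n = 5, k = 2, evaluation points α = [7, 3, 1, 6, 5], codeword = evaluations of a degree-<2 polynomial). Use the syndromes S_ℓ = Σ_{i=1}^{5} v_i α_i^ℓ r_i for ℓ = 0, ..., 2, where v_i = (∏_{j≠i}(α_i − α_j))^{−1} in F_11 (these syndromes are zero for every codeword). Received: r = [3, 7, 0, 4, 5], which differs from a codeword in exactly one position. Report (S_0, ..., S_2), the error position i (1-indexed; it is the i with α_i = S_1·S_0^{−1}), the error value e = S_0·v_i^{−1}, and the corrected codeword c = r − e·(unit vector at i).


S = (10, 10, 10), error at position 3, error magnitude e = 2, c = [3, 7, 9, 4, 5].

Step 1: column multipliers v_i = (∏_{j≠i}(α_i − α_j))^{−1} mod 11.
  i = 1 (α = 7): (7−3)(7−1)(7−6)(7−5) = 4·6·1·2 = 48 ≡ 4, so v_1 = 4^{−1} = 3 (mod 11).
  i = 2 (α = 3): (3−7)(3−1)(3−6)(3−5) = (−4)·2·(−3)·(−2) = −48 ≡ 7, so v_2 = 7^{−1} = 8 (mod 11).
  i = 3 (α = 1): (1−7)(1−3)(1−6)(1−5) = (−6)·(−2)·(−5)·(−4) = 240 ≡ 9, so v_3 = 9^{−1} = 5 (mod 11).
  i = 4 (α = 6): (6−7)(6−3)(6−1)(6−5) = (−1)·3·5·1 = −15 ≡ 7, so v_4 = 7^{−1} = 8 (mod 11).
  i = 5 (α = 5): (5−7)(5−3)(5−1)(5−6) = (−2)·2·4·(−1) = 16 ≡ 5, so v_5 = 5^{−1} = 9 (mod 11).
  v = [3, 8, 5, 8, 9].
Step 2: syndromes of r = [3, 7, 0, 4, 5] (all sums mod 11).
  S_0 = Σ v_i r_i = 3·3 + 8·7 + 5·0 + 8·4 + 9·5 = 142 ≡ 10.
  S_1 = Σ v_i α_i r_i = 3·7·3 + 8·3·7 + 5·1·0 + 8·6·4 + 9·5·5 = 648 ≡ 10.
  α_i^2 mod 11 = [5, 9, 1, 3, 3].
  S_2 = Σ v_i α_i^2 r_i = 3·5·3 + 8·9·7 + 5·1·0 + 8·3·4 + 9·3·5 = 780 ≡ 10.
  S = (10, 10, 10) ≠ 0, so r is not a codeword (an error is present).
Step 3: locate the error. For a single error e at position i, S_ℓ = v_i·e·α_i^ℓ, so α_err = S_1/S_0.
  S_0^{−1} = 10^{−1} = 10 (mod 11), so α_err = 10·10 = 100 ≡ 1 = α_3. Error position i = 3.
  Consistency check: S_2/S_1 = 10·10 = 100 ≡ 1 = α_err ✓ (single-error assumption holds).
Step 4: error magnitude e = S_0/v_3 = S_0·∏_{j≠3}(α_3 − α_j) = 10·9 = 90 ≡ 2 (mod 11).
Step 5: correct position 3: c_3 = r_3 − e = 0 − 2 ≡ 9 (mod 11). Hence c = [3, 7, 9, 4, 5].
  Check: interpolating c through the α_i gives m(x) = 10 + 10·x (degree < 2) with m(α_i) = c_i for every i, so c is indeed a codeword.


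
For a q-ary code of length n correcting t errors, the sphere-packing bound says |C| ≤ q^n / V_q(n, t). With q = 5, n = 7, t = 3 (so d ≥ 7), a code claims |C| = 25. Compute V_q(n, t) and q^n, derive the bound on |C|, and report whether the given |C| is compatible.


V_q(n, t) = 2605, q^n = 78125, Hamming bound = 29, |C| = 25 ≤ bound (satisfied).

Step 1: Compute V_q(n, t) = Σ_{j=0}^3 C(n, j) (q−1)^j.
  j = 0: C(7,0)·(4)^0 = 1·1 = 1.
  j = 1: C(7,1)·(4)^1 = 7·4 = 28.
  j = 2: C(7,2)·(4)^2 = 21·16 = 336.
  j = 3: C(7,3)·(4)^3 = 35·64 = 2240.
  V_q(n, t) = 1 + 28 + 336 + 2240 = 2605.
Step 2: q^n = 5^7 = 78125.
Step 3: Hamming bound ⌊q^n / V_q(n,t)⌋ = ⌊78125/2605⌋ = 29.
Step 4: Compare |C| = 25 to 29: satisfied.
The claimed |C| lies below the Hamming bound.
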